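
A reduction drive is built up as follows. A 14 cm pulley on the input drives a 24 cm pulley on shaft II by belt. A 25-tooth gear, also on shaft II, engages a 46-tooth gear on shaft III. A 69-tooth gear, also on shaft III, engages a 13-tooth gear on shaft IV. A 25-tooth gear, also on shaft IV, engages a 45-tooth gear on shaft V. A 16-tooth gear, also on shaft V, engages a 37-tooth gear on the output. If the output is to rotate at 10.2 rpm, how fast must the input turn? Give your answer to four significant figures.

Overall ratio R = 1.7143 × 1.84 × 0.18841 × 1.8 × 2.3125 = 2.4737.
Required input speed = output speed × R = 10.2 × 2.4737 = 25.232 rpm.

25.23 rpm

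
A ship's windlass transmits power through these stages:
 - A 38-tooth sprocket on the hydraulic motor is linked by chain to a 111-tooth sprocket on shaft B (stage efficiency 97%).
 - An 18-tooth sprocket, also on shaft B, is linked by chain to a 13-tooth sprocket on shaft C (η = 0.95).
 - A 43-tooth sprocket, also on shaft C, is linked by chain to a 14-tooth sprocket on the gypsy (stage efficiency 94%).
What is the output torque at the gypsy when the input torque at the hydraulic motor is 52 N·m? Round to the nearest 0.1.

After the chain (111/38): 52 × 2.9211 × 0.97 = 147.34 N·m
After the chain (13/18): 147.34 × 0.72222 × 0.95 = 101.09 N·m
After the chain (14/43): 101.09 × 0.32558 × 0.94 = 30.938 N·m

30.9 N·m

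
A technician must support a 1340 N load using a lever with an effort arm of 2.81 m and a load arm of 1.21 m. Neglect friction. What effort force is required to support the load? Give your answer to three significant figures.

577 N

Lever MA = effort arm / load arm = 2.81/1.21 = 2.3223.
Effort = load / MA = 1340 / 2.3223 = 577.01 N.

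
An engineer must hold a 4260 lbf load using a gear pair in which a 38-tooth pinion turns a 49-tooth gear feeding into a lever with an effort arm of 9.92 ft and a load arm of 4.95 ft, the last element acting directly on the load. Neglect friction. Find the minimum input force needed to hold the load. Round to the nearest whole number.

Gear pair MA = 49/38 = 1.2895.
Lever MA = effort arm / load arm = 9.92/4.95 = 2.004.
Combined ideal MA = 1.2895 × 2.004 = 2.5842.
Effort = load / MA = 4260 / 2.5842 = 1648.5 lbf.

1649 lbf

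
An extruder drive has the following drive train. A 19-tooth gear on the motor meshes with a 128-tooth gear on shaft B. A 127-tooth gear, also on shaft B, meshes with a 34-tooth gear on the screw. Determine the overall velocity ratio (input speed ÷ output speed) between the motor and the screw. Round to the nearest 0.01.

Each stage contributes driven/driver: gear mesh 128/19 = 6.7368, gear mesh 34/127 = 0.26772.
Overall: 6.7368 × 0.26772 = 1.8036.

1.80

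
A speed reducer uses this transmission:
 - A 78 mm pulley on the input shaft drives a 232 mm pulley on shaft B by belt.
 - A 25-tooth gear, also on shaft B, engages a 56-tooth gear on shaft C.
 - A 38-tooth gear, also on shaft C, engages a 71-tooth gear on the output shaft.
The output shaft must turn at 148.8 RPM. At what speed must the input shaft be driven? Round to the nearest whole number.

Overall ratio R = 2.9744 × 2.24 × 1.8684 = 12.448.
Required input speed = output speed × R = 148.8 × 12.448 = 1852.3 RPM.

1852 RPM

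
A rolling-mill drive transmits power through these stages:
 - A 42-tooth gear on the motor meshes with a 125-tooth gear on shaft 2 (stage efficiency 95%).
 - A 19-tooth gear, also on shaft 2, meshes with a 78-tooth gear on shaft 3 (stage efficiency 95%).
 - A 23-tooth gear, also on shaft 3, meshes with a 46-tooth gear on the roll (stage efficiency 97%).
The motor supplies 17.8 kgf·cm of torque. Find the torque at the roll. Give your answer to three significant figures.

After the gear mesh (125/42): 17.8 × 2.9762 × 0.95 = 50.327 kgf·cm
After the gear mesh (78/19): 50.327 × 4.1053 × 0.95 = 196.28 kgf·cm
After the gear mesh (46/23): 196.28 × 2 × 0.97 = 380.78 kgf·cm

381 kgf·cm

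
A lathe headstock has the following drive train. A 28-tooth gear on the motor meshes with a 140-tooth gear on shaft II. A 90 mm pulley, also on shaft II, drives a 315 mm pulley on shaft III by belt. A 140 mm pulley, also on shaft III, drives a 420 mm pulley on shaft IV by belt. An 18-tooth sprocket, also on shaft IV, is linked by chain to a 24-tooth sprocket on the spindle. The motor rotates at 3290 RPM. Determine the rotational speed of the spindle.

47 RPM

Gear mesh: ratio = 140/28 = 5, so shaft II turns at 3290 / 5 = 658 RPM.
Belt: ratio = 315/90 = 3.5, so shaft III turns at 658 / 3.5 = 188 RPM.
Belt: ratio = 420/140 = 3, so shaft IV turns at 188 / 3 = 62.667 RPM.
Chain: ratio = 24/18 = 1.3333, so the spindle turns at 62.667 / 1.3333 = 47 RPM.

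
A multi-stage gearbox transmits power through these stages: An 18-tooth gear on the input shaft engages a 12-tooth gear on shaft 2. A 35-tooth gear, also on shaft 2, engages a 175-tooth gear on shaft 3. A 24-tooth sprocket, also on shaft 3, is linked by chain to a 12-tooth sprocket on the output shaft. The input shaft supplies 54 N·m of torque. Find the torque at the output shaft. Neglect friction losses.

90 N·m

gear mesh 12/18 = 0.66667 → τ = 54·0.66667 = 36 N·m
gear mesh 175/35 = 5 → τ = 36·5 = 180 N·m
chain 12/24 = 0.5 → τ = 180·0.5 = 90 N·m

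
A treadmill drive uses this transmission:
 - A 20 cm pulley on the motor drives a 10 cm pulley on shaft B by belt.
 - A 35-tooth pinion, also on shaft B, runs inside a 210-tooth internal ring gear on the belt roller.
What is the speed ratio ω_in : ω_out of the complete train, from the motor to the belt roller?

Each stage contributes driven/driver: belt 10/20 = 0.5, internal gear 210/35 = 6.
Overall: 0.5 × 6 = 3.

3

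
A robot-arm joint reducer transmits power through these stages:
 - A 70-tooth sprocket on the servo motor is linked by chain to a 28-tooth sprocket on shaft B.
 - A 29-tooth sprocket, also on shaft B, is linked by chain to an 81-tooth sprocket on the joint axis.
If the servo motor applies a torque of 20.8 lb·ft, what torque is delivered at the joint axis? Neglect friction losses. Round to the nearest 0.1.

Chain: ratio = 28/70 = 0.4; torque at shaft B = 20.8 × 0.4 = 8.32 lb·ft.
Chain: ratio = 81/29 = 2.7931; torque at the joint axis = 8.32 × 2.7931 = 23.239 lb·ft.

23.2 lb·ft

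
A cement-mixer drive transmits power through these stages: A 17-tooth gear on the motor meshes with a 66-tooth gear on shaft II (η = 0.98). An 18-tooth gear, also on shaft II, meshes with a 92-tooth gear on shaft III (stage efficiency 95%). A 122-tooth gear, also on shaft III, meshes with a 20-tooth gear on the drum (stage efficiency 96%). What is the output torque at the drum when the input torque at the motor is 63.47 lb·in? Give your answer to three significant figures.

185 lb·in

After the gear mesh (66/17): 63.47 × 3.8824 × 0.98 = 241.48 lb·in
After the gear mesh (92/18): 241.48 × 5.1111 × 0.95 = 1172.5 lb·in
After the gear mesh (20/122): 1172.5 × 0.16393 × 0.96 = 184.53 lb·in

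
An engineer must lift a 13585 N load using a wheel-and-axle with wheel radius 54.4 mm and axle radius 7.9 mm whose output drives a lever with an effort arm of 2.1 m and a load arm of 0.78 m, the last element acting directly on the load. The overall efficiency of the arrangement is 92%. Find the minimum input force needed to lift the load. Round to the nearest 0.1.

Wheel-and-axle MA = R/r = 54.4/7.9 = 6.8861.
Lever MA = effort arm / load arm = 2.1/0.78 = 2.6923.
Combined ideal MA = 6.8861 × 2.6923 = 18.539.
Actual MA = 18.539 × 0.92 = 17.056.
Effort = load / actual MA = 13585 / 17.056 = 796.48 N.

796.5 N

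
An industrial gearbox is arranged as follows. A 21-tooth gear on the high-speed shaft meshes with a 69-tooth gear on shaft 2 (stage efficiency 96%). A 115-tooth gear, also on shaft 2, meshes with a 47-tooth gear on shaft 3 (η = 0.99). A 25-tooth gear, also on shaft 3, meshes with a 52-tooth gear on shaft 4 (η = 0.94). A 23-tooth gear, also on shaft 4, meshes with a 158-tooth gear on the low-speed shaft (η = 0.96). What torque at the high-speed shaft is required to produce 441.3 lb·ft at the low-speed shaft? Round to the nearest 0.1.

Overall ratio R = 3.2857 × 0.4087 × 2.08 × 6.8696 = 19.188; overall efficiency η = 0.96 × 0.99 × 0.94 × 0.96 = 0.8576.
Input torque = output torque / (R × η) = 441.3 / (19.188 × 0.8576) = 26.817 lb·ft.

26.8 lb·ft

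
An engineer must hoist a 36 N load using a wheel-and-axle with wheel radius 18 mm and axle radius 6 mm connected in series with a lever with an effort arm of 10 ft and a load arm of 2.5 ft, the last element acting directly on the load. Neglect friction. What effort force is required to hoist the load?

Wheel-and-axle MA = R/r = 18/6 = 3.
Lever MA = effort arm / load arm = 10/2.5 = 4.
Combined ideal MA = 3 × 4 = 12.
Effort = load / MA = 36 / 12 = 3 N.

3 N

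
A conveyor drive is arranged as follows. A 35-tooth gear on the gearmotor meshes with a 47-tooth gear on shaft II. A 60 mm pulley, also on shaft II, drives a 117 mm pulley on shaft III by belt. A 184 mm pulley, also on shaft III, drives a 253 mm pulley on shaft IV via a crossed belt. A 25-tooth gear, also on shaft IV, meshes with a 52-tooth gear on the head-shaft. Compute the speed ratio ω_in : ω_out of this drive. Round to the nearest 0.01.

7.49

Each stage contributes driven/driver: gear mesh 47/35 = 1.3429, belt 117/60 = 1.95, belt 253/184 = 1.375, gear mesh 52/25 = 2.08.
Overall: 1.3429 × 1.95 × 1.375 × 2.08 = 7.4891.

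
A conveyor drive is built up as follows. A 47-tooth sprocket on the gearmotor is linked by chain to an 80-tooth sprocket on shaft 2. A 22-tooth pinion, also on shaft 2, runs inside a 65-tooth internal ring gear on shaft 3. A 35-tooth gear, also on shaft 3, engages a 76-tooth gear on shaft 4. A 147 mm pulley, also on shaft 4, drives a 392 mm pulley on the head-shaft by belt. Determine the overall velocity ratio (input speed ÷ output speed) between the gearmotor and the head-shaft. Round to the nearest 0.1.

Each stage contributes driven/driver: chain 80/47 = 1.7021, internal gear 65/22 = 2.9545, gear mesh 76/35 = 2.1714, belt 392/147 = 2.6667.
Overall: 1.7021 × 2.9545 × 2.1714 × 2.6667 = 29.12.

29.1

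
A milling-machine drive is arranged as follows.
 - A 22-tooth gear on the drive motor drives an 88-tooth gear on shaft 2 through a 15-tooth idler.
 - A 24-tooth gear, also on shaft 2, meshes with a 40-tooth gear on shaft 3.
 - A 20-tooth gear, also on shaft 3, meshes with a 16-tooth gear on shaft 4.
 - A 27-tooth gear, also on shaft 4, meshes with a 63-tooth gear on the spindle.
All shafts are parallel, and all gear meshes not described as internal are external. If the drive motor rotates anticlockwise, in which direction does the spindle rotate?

the drive motor → shaft 2: driver → idler → driven is 2 external meshes, 2 reversals → CCW.
shaft 2 → shaft 3: external mesh, 1 reversal → CW.
shaft 3 → shaft 4: external mesh, 1 reversal → CCW.
shaft 4 → the spindle: external mesh, 1 reversal → CW.
5 reversals in total — an odd number — so the spindle turns opposite to the drive motor.

clockwise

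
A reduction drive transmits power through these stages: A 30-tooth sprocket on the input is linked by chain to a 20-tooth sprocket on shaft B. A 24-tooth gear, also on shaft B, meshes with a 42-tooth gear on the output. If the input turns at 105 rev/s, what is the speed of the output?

90 rev/s

Chain: ratio = 20/30 = 0.66667, so shaft B turns at 105 / 0.66667 = 157.5 rev/s.
Gear mesh: ratio = 42/24 = 1.75, so the output turns at 157.5 / 1.75 = 90 rev/s.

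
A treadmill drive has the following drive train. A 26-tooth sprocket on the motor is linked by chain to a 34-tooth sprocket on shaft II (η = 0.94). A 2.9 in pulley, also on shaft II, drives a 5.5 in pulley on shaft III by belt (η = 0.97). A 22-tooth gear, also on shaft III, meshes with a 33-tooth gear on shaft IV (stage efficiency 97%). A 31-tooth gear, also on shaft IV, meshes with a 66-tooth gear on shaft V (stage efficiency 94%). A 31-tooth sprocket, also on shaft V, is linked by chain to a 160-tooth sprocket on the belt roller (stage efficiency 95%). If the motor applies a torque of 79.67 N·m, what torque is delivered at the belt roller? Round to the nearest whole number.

2572 N·m

chain 34/26 = 1.3077 → τ = 79.67·1.3077·0.94 = 97.933 N·m
belt 5.5/2.9 = 1.8966 → τ = 97.933·1.8966·0.97 = 180.16 N·m
gear mesh 33/22 = 1.5 → τ = 180.16·1.5·0.97 = 262.14 N·m
gear mesh 66/31 = 2.129 → τ = 262.14·2.129·0.94 = 524.61 N·m
chain 160/31 = 5.1613 → τ = 524.61·5.1613·0.95 = 2572.3 N·m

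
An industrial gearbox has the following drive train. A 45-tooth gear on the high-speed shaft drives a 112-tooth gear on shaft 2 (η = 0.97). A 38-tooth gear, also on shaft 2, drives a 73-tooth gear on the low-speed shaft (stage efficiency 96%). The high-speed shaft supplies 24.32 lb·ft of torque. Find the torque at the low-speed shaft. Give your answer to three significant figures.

Gear mesh: ratio = 112/45 = 2.4889; torque at shaft 2 = 24.32 × 2.4889 × 0.97 = 58.714 lb·ft.
Gear mesh: ratio = 73/38 = 1.9211; torque at the low-speed shaft = 58.714 × 1.9211 × 0.96 = 108.28 lb·ft.

108 lb·ft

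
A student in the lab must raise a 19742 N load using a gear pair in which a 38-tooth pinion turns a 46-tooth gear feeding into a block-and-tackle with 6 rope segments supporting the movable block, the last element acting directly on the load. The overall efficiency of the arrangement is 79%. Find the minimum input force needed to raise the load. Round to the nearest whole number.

3441 N

Gear pair MA = 46/38 = 1.2105.
Block-and-tackle MA = number of supporting rope parts = 6.
Combined ideal MA = 1.2105 × 6 = 7.2632.
Actual MA = 7.2632 × 0.79 = 5.7379.
Effort = load / actual MA = 19742 / 5.7379 = 3440.6 N.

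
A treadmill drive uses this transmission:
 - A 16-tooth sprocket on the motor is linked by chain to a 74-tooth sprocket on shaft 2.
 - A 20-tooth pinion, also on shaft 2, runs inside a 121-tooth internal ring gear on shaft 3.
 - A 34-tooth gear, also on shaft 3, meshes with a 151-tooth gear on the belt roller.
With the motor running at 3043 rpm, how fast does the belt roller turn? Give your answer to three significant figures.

Chain: ratio = 74/16 = 4.625, so shaft 2 turns at 3043 / 4.625 = 657.95 rpm.
Internal gear: ratio = 121/20 = 6.05, so shaft 3 turns at 657.95 / 6.05 = 108.75 rpm.
Gear mesh: ratio = 151/34 = 4.4412, so the belt roller turns at 108.75 / 4.4412 = 24.487 rpm.

24.5 rpm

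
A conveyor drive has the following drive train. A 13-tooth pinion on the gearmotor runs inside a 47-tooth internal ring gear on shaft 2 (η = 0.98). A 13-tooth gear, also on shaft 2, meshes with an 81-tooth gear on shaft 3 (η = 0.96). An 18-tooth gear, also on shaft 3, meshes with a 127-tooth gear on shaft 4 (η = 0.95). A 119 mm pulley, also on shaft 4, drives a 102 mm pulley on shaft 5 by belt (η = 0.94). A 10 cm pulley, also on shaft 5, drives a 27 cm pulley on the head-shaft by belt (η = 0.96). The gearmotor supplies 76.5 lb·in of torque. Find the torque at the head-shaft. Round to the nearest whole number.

22695 lb·in

Internal gear: ratio = 47/13 = 3.6154; torque at shaft 2 = 76.5 × 3.6154 × 0.98 = 271.05 lb·in.
Gear mesh: ratio = 81/13 = 6.2308; torque at shaft 3 = 271.05 × 6.2308 × 0.96 = 1621.3 lb·in.
Gear mesh: ratio = 127/18 = 7.0556; torque at shaft 4 = 1621.3 × 7.0556 × 0.95 = 10867 lb·in.
Belt: ratio = 102/119 = 0.85714; torque at shaft 5 = 10867 × 0.85714 × 0.94 = 8755.7 lb·in.
Belt: ratio = 27/10 = 2.7; torque at the head-shaft = 8755.7 × 2.7 × 0.96 = 22695 lb·in.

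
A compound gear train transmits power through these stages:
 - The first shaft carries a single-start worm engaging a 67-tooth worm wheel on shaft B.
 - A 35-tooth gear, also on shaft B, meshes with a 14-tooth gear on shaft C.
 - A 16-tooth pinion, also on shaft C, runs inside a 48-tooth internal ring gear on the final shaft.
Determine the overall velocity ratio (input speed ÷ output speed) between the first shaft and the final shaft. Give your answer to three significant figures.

80.4

Each stage contributes driven/driver: worm 67/1 = 67, gear mesh 14/35 = 0.4, internal gear 48/16 = 3.
Overall: 67 × 0.4 × 3 = 80.4.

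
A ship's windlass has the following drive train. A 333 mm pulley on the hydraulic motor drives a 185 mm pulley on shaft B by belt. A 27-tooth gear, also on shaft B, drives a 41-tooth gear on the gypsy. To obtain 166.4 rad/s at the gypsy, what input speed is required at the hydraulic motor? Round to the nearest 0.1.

140.4 rad/s

Overall ratio R = 0.55556 × 1.5185 = 0.84362.
Required input speed = output speed × R = 166.4 × 0.84362 = 140.38 rad/s.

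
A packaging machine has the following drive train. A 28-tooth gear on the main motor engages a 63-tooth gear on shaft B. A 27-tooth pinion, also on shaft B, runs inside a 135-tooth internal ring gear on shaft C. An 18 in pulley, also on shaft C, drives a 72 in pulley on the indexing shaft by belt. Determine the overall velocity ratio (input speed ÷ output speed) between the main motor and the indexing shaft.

Each stage contributes driven/driver: gear mesh 63/28 = 2.25, internal gear 135/27 = 5, belt 72/18 = 4.
Overall: 2.25 × 5 × 4 = 45.

45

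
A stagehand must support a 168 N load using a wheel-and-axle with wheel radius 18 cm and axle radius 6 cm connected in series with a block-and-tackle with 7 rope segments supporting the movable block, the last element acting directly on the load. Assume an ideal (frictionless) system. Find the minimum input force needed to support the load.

Wheel-and-axle MA = R/r = 18/6 = 3.
Block-and-tackle MA = number of supporting rope parts = 7.
Combined ideal MA = 3 × 7 = 21.
Effort = load / MA = 168 / 21 = 8 N.

8 N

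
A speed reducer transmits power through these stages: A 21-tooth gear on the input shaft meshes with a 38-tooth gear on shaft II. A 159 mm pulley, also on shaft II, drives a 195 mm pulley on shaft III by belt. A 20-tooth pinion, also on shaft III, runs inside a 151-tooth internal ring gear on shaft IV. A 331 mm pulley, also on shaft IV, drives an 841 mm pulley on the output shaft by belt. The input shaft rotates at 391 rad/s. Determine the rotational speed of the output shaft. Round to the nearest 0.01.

9.18 rad/s

Gear mesh: ratio = 38/21 = 1.8095, so shaft II turns at 391 / 1.8095 = 216.08 rad/s.
Belt: ratio = 195/159 = 1.2264, so shaft III turns at 216.08 / 1.2264 = 176.19 rad/s.
Internal gear: ratio = 151/20 = 7.55, so shaft IV turns at 176.19 / 7.55 = 23.336 rad/s.
Belt: ratio = 841/331 = 2.5408, so the output shaft turns at 23.336 / 2.5408 = 9.1846 rad/s.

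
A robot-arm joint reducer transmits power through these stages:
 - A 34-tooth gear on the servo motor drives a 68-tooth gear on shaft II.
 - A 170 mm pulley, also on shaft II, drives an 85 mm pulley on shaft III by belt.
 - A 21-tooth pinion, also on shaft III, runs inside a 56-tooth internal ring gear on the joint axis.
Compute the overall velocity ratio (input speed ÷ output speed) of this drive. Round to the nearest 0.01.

Each stage contributes driven/driver: gear mesh 68/34 = 2, belt 85/170 = 0.5, internal gear 56/21 = 2.6667.
Overall: 2 × 0.5 × 2.6667 = 2.6667.

2.67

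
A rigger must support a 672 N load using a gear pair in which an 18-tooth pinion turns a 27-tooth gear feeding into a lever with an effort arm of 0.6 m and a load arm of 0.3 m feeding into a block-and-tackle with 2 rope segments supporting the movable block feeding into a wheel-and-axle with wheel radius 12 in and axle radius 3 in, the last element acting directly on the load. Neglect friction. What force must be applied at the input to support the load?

Gear pair MA = 27/18 = 1.5.
Lever MA = effort arm / load arm = 0.6/0.3 = 2.
Block-and-tackle MA = number of supporting rope parts = 2.
Wheel-and-axle MA = R/r = 12/3 = 4.
Combined ideal MA = 1.5 × 2 × 2 × 4 = 24.
Effort = load / MA = 672 / 24 = 28 N.

28 N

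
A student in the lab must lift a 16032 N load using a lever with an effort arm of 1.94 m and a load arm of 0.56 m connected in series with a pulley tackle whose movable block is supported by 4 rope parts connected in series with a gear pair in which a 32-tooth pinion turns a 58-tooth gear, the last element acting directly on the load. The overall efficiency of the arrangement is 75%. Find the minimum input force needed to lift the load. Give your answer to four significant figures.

Lever MA = effort arm / load arm = 1.94/0.56 = 3.4643.
Block-and-tackle MA = number of supporting rope parts = 4.
Gear pair MA = 58/32 = 1.8125.
Combined ideal MA = 3.4643 × 4 × 1.8125 = 25.116.
Actual MA = 25.116 × 0.75 = 18.837.
Effort = load / actual MA = 16032 / 18.837 = 851.09 N.

851.1 N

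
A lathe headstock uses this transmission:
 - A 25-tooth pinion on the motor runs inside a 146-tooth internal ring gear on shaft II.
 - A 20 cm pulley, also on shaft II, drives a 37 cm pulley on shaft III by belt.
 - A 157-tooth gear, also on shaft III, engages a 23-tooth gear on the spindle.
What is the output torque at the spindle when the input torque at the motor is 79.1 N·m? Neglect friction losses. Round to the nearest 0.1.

125.2 N·m

After the internal gear (146/25): 79.1 × 5.84 = 461.94 N·m
After the belt (37/20): 461.94 × 1.85 = 854.6 N·m
After the gear mesh (23/157): 854.6 × 0.1465 = 125.2 N·m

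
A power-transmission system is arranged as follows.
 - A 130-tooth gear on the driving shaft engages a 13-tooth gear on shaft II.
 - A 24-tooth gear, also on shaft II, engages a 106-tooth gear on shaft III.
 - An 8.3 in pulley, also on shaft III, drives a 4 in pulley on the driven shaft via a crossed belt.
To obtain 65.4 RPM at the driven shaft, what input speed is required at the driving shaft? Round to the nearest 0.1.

Overall ratio R = 0.1 × 4.4167 × 0.48193 = 0.21285.
Required input speed = output speed × R = 65.4 × 0.21285 = 13.92 RPM.

13.9 RPM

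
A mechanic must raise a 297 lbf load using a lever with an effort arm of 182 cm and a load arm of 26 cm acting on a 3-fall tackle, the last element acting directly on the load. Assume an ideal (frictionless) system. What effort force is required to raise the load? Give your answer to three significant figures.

Lever MA = effort arm / load arm = 182/26 = 7.
Block-and-tackle MA = number of supporting rope parts = 3.
Combined ideal MA = 7 × 3 = 21.
Effort = load / MA = 297 / 21 = 14.143 lbf.

14.1 lbf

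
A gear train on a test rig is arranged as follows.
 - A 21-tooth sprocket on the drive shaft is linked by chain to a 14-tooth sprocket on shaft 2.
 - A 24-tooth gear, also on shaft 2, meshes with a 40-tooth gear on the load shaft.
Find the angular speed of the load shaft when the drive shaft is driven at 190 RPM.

171 RPM

Chain: ratio = 14/21 = 0.66667, so shaft 2 turns at 190 / 0.66667 = 285 RPM.
Gear mesh: ratio = 40/24 = 1.6667, so the load shaft turns at 285 / 1.6667 = 171 RPM.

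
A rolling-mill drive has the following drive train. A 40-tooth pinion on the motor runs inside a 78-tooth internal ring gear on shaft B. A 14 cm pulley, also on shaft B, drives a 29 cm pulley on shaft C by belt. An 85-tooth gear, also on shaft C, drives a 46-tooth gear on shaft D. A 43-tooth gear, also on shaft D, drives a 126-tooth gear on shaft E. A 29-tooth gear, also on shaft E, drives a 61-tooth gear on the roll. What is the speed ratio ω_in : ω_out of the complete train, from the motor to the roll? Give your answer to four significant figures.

Each stage contributes driven/driver: internal gear 78/40 = 1.95, belt 29/14 = 2.0714, gear mesh 46/85 = 0.54118, gear mesh 126/43 = 2.9302, gear mesh 61/29 = 2.1034.
Overall: 1.95 × 2.0714 × 0.54118 × 2.9302 × 2.1034 = 13.473.

13.47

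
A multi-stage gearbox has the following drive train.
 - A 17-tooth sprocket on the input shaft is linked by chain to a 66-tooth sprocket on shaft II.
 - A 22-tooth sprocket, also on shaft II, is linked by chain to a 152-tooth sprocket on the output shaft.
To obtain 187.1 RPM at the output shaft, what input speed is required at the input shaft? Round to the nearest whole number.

Overall ratio R = 3.8824 × 6.9091 = 26.824.
Required input speed = output speed × R = 187.1 × 26.824 = 5018.7 RPM.

5019 RPM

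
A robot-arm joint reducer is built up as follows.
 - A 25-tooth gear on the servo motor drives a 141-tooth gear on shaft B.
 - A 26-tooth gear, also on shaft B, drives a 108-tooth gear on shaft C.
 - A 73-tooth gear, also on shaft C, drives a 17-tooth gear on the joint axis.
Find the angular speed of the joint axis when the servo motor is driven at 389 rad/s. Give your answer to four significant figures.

Gear mesh: ratio = 141/25 = 5.64, so shaft B turns at 389 / 5.64 = 68.972 rad/s.
Gear mesh: ratio = 108/26 = 4.1538, so shaft C turns at 68.972 / 4.1538 = 16.604 rad/s.
Gear mesh: ratio = 17/73 = 0.23288, so the joint axis turns at 16.604 / 0.23288 = 71.301 rad/s.

71.30 rad/s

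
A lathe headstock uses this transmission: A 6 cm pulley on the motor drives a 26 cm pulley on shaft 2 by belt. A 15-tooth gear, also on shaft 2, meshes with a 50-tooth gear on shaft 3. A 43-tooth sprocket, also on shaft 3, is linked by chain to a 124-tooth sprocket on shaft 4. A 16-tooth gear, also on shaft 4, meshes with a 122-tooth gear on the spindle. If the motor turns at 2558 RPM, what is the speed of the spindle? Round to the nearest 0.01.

8.05 RPM

belt 26/6 = 4.3333 → 2558/4.3333 = 590.31 RPM
gear mesh 50/15 = 3.3333 → 590.31/3.3333 = 177.09 RPM
chain 124/43 = 2.8837 → 177.09/2.8837 = 61.411 RPM
gear mesh 122/16 = 7.625 → 61.411/7.625 = 8.0539 RPM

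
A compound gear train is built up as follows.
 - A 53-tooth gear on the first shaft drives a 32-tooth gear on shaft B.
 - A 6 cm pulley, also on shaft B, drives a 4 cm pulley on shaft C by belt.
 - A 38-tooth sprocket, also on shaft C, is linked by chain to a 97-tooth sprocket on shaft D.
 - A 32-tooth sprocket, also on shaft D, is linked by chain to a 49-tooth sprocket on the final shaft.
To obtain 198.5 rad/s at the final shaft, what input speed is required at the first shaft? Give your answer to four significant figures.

Overall ratio R = 0.60377 × 0.66667 × 2.5526 × 1.5312 = 1.5733.
Required input speed = output speed × R = 198.5 × 1.5733 = 312.3 rad/s.

312.3 rad/s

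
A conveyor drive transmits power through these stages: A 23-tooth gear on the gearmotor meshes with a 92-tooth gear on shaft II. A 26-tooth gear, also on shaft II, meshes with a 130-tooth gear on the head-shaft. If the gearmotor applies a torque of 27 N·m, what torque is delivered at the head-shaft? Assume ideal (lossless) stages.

540 N·m

Gear mesh: ratio = 92/23 = 4; torque at shaft II = 27 × 4 = 108 N·m.
Gear mesh: ratio = 130/26 = 5; torque at the head-shaft = 108 × 5 = 540 N·m.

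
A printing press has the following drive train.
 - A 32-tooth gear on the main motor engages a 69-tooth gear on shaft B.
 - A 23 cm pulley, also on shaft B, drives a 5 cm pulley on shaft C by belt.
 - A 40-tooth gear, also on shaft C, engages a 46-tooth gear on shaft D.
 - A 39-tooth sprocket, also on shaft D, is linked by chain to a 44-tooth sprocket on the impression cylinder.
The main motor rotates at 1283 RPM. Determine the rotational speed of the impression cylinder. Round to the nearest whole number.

2110 RPM

gear mesh 69/32 = 2.1562 → 1283/2.1562 = 595.01 RPM
belt 5/23 = 0.21739 → 595.01/0.21739 = 2737.1 RPM
gear mesh 46/40 = 1.15 → 2737.1/1.15 = 2380.1 RPM
chain 44/39 = 1.1282 → 2380.1/1.1282 = 2109.6 RPM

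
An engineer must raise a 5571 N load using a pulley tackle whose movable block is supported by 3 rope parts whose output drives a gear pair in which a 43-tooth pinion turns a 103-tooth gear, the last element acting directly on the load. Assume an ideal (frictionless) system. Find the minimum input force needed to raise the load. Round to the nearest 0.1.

Block-and-tackle MA = number of supporting rope parts = 3.
Gear pair MA = 103/43 = 2.3953.
Combined ideal MA = 3 × 2.3953 = 7.186.
Effort = load / MA = 5571 / 7.186 = 775.25 N.

775.3 N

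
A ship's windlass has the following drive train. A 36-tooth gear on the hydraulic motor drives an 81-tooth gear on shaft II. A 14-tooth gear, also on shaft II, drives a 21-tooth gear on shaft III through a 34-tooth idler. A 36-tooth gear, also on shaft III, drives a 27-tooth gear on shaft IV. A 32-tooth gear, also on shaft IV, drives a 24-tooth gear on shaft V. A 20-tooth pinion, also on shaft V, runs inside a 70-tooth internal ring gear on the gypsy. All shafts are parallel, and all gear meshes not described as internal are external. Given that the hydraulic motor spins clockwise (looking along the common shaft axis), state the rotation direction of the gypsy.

anticlockwise

the hydraulic motor → shaft II: external mesh, 1 reversal → CCW.
shaft II → shaft III: driver → idler → driven is 2 external meshes, 2 reversals → CCW.
shaft III → shaft IV: external mesh, 1 reversal → CW.
shaft IV → shaft V: external mesh, 1 reversal → CCW.
shaft V → the gypsy: internal mesh, same direction → CCW.
5 reversals in total — an odd number — so the gypsy turns opposite to the hydraulic motor.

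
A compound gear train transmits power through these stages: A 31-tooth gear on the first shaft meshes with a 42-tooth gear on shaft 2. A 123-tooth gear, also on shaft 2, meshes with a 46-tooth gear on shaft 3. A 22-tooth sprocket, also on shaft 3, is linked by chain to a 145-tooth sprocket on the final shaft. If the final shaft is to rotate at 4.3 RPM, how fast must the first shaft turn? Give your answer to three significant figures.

14.4 RPM

Overall ratio R = 1.3548 × 0.37398 × 6.5909 = 3.3395.
Required input speed = output speed × R = 4.3 × 3.3395 = 14.36 RPM.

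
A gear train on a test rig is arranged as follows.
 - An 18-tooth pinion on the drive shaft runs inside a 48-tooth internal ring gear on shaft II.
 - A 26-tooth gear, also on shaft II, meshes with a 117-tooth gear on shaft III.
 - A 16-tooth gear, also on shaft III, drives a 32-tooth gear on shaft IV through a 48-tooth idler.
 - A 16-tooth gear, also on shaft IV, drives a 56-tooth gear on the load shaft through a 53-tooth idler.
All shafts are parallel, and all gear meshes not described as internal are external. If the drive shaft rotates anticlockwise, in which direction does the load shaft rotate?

the drive shaft → shaft II: internal mesh, same direction → CCW.
shaft II → shaft III: external mesh, 1 reversal → CW.
shaft III → shaft IV: driver → idler → driven is 2 external meshes, 2 reversals → CW.
shaft IV → the load shaft: driver → idler → driven is 2 external meshes, 2 reversals → CW.
5 reversals in total — an odd number — so the load shaft turns opposite to the drive shaft.

clockwise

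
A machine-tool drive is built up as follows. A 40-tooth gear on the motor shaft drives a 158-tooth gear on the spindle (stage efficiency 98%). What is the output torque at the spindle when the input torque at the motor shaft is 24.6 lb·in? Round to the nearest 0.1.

95.2 lb·in

After the gear mesh (158/40): 24.6 × 3.95 × 0.98 = 95.227 lb·in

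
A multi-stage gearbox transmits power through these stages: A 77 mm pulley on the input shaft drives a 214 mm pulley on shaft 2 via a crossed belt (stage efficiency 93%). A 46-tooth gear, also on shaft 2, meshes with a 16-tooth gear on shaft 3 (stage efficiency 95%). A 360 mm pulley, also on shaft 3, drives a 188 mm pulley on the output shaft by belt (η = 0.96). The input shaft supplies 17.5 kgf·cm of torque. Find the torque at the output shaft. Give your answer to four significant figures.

7.493 kgf·cm

belt 214/77 = 2.7792 → τ = 17.5·2.7792·0.93 = 45.232 kgf·cm
gear mesh 16/46 = 0.34783 → τ = 45.232·0.34783·0.95 = 14.946 kgf·cm
belt 188/360 = 0.52222 → τ = 14.946·0.52222·0.96 = 7.493 kgf·cm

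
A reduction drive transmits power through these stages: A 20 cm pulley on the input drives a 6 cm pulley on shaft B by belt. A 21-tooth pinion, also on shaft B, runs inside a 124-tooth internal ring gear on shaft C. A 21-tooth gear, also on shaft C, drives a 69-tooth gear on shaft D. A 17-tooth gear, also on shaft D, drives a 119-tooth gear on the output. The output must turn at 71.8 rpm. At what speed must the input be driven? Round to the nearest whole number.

Overall ratio R = 0.3 × 5.9048 × 3.2857 × 7 = 40.743.
Required input speed = output speed × R = 71.8 × 40.743 = 2925.3 rpm.

2925 rpm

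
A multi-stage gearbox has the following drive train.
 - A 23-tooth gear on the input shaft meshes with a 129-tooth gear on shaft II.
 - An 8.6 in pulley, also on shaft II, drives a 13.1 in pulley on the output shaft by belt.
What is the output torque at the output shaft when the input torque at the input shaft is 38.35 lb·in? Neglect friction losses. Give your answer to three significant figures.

After the gear mesh (129/23): 38.35 × 5.6087 = 215.09 lb·in
After the belt (13.1/8.6): 215.09 × 1.5233 = 327.64 lb·in

328 lb·in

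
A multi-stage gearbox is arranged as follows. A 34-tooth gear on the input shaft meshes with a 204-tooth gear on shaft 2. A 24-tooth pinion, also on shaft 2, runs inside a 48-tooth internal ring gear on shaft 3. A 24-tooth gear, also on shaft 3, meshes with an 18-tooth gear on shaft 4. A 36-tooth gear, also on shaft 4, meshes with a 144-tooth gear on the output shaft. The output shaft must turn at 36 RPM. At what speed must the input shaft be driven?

1296 RPM

Overall ratio R = 6 × 2 × 0.75 × 4 = 36.
Required input speed = output speed × R = 36 × 36 = 1296 RPM.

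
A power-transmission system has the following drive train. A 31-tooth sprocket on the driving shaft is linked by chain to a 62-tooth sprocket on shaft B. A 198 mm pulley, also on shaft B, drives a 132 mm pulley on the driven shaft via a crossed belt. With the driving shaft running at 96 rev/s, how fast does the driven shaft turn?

Chain: ratio = 62/31 = 2, so shaft B turns at 96 / 2 = 48 rev/s.
Belt: ratio = 132/198 = 0.66667, so the driven shaft turns at 48 / 0.66667 = 72 rev/s.

72 rev/s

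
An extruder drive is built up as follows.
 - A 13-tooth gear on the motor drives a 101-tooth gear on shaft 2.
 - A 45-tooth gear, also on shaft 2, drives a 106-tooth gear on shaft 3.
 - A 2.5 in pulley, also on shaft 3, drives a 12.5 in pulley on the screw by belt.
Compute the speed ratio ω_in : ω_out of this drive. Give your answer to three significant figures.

91.5

Each stage contributes driven/driver: gear mesh 101/13 = 7.7692, gear mesh 106/45 = 2.3556, belt 12.5/2.5 = 5.
Overall: 7.7692 × 2.3556 × 5 = 91.504.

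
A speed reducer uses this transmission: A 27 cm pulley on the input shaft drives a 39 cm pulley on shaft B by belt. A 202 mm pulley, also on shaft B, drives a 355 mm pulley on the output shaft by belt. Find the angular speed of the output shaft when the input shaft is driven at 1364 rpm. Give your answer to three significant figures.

537 rpm

the input shaft → shaft B (belt, 39/27): 1364 ÷ 1.4444 = 944.31 rpm
shaft B → the output shaft (belt, 355/202): 944.31 ÷ 1.7574 = 537.32 rpm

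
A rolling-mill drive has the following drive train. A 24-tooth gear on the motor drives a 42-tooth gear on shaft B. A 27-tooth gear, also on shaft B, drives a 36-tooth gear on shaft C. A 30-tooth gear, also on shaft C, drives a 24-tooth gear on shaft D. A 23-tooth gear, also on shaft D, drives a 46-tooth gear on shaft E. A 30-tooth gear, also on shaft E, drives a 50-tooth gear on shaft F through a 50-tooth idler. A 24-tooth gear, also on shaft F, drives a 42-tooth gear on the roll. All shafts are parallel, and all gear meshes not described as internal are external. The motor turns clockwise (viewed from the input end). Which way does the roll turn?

the motor → shaft B: external mesh, 1 reversal → CCW.
shaft B → shaft C: external mesh, 1 reversal → CW.
shaft C → shaft D: external mesh, 1 reversal → CCW.
shaft D → shaft E: external mesh, 1 reversal → CW.
shaft E → shaft F: driver → idler → driven is 2 external meshes, 2 reversals → CW.
shaft F → the roll: external mesh, 1 reversal → CCW.
7 reversals in total — an odd number — so the roll turns opposite to the motor.

anticlockwise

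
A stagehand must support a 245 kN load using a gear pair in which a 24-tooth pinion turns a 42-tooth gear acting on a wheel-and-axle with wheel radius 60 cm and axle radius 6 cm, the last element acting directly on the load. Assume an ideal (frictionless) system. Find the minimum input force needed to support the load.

14 kN

Gear pair MA = 42/24 = 1.75.
Wheel-and-axle MA = R/r = 60/6 = 10.
Combined ideal MA = 1.75 × 10 = 17.5.
Effort = load / MA = 245 / 17.5 = 14 kN.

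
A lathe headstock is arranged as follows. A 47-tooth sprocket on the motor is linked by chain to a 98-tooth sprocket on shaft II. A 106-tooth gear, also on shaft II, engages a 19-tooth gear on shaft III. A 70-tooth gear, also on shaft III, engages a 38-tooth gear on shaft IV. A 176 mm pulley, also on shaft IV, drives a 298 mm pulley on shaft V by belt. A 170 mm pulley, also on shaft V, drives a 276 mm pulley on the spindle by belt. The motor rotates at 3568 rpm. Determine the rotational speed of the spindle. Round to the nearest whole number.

6397 rpm

the motor → shaft II (chain, 98/47): 3568 ÷ 2.0851 = 1711.2 rpm
shaft II → shaft III (gear mesh, 19/106): 1711.2 ÷ 0.17925 = 9546.6 rpm
shaft III → shaft IV (gear mesh, 38/70): 9546.6 ÷ 0.54286 = 17586 rpm
shaft IV → shaft V (belt, 298/176): 17586 ÷ 1.6932 = 10386 rpm
shaft V → the spindle (belt, 276/170): 10386 ÷ 1.6235 = 6397.3 rpm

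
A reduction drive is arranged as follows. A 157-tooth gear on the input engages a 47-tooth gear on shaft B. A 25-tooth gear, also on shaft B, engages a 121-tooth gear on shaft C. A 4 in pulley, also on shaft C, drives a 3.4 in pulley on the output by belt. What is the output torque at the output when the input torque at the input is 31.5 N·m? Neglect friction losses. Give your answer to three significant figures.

38.8 N·m

Gear mesh: ratio = 47/157 = 0.29936; torque at shaft B = 31.5 × 0.29936 = 9.4299 N·m.
Gear mesh: ratio = 121/25 = 4.84; torque at shaft C = 9.4299 × 4.84 = 45.641 N·m.
Belt: ratio = 3.4/4 = 0.85; torque at the output = 45.641 × 0.85 = 38.795 N·m.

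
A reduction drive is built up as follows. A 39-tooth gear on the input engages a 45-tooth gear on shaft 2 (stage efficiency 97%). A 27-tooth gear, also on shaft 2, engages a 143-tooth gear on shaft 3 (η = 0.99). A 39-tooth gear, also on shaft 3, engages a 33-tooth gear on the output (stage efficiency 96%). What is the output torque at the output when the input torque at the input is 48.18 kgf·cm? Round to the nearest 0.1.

gear mesh 45/39 = 1.1538 → τ = 48.18·1.1538·0.97 = 53.925 kgf·cm
gear mesh 143/27 = 5.2963 → τ = 53.925·5.2963·0.99 = 282.74 kgf·cm
gear mesh 33/39 = 0.84615 → τ = 282.74·0.84615·0.96 = 229.68 kgf·cm

229.7 kgf·cm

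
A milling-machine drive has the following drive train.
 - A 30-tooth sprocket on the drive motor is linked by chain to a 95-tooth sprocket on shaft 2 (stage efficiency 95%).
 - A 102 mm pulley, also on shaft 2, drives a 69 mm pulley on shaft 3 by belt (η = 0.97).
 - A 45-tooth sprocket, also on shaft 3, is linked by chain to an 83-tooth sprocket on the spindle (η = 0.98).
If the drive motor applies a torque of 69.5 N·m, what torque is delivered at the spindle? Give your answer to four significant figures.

248.0 N·m

After the chain (95/30): 69.5 × 3.1667 × 0.95 = 209.08 N·m
After the belt (69/102): 209.08 × 0.67647 × 0.97 = 137.19 N·m
After the chain (83/45): 137.19 × 1.8444 × 0.98 = 247.98 N·m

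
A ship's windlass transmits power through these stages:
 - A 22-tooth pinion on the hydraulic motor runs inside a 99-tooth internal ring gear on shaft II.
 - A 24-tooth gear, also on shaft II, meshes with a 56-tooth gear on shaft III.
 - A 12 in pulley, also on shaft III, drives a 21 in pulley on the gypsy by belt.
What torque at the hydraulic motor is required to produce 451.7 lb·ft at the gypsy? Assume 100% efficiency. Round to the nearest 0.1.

24.6 lb·ft

Overall ratio R = 4.5 × 2.3333 × 1.75 = 18.375.
Input torque = output torque / R = 451.7 / 18.375 = 24.582 lb·ft.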